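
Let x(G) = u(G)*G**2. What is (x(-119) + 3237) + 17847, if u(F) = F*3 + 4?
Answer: -4977749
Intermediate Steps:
u(F) = 4 + 3*F (u(F) = 3*F + 4 = 4 + 3*F)
x(G) = G**2*(4 + 3*G) (x(G) = (4 + 3*G)*G**2 = G**2*(4 + 3*G))
(x(-119) + 3237) + 17847 = ((-119)**2*(4 + 3*(-119)) + 3237) + 17847 = (14161*(4 - 357) + 3237) + 17847 = (14161*(-353) + 3237) + 17847 = (-4998833 + 3237) + 17847 = -4995596 + 17847 = -4977749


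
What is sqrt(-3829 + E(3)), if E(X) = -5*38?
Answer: I*sqrt(4019) ≈ 63.396*I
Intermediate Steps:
E(X) = -190
sqrt(-3829 + E(3)) = sqrt(-3829 - 190) = sqrt(-4019) = I*sqrt(4019)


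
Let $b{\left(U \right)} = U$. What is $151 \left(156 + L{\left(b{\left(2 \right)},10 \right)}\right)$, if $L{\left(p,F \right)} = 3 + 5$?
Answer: $24764$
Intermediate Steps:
$L{\left(p,F \right)} = 8$
$151 \left(156 + L{\left(b{\left(2 \right)},10 \right)}\right) = 151 \left(156 + 8\right) = 151 \cdot 164 = 24764$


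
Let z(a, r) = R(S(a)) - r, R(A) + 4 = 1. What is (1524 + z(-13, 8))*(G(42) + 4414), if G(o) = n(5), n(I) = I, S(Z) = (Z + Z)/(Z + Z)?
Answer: 6685947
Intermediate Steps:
S(Z) = 1 (S(Z) = (2*Z)/((2*Z)) = (2*Z)*(1/(2*Z)) = 1)
R(A) = -3 (R(A) = -4 + 1 = -3)
z(a, r) = -3 - r
G(o) = 5
(1524 + z(-13, 8))*(G(42) + 4414) = (1524 + (-3 - 1*8))*(5 + 4414) = (1524 + (-3 - 8))*4419 = (1524 - 11)*4419 = 1513*4419 = 6685947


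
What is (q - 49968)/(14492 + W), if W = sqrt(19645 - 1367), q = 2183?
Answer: -346250110/104999893 + 47785*sqrt(18278)/209999786 ≈ -3.2669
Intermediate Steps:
W = sqrt(18278) ≈ 135.20
(q - 49968)/(14492 + W) = (2183 - 49968)/(14492 + sqrt(18278)) = -47785/(14492 + sqrt(18278))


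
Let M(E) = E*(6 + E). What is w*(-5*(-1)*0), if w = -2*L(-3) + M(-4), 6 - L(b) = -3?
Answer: 0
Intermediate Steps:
L(b) = 9 (L(b) = 6 - 1*(-3) = 6 + 3 = 9)
w = -26 (w = -2*9 - 4*(6 - 4) = -18 - 4*2 = -18 - 8 = -26)
w*(-5*(-1)*0) = -26*(-5*(-1))*0 = -130*0 = -26*0 = 0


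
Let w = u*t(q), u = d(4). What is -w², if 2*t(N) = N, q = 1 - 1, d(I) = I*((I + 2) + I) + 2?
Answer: 0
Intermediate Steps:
d(I) = 2 + I*(2 + 2*I) (d(I) = I*((2 + I) + I) + 2 = I*(2 + 2*I) + 2 = 2 + I*(2 + 2*I))
u = 42 (u = 2 + 2*4 + 2*4² = 2 + 8 + 2*16 = 2 + 8 + 32 = 42)
q = 0
t(N) = N/2
w = 0 (w = 42*((½)*0) = 42*0 = 0)
-w² = -1*0² = -1*0 = 0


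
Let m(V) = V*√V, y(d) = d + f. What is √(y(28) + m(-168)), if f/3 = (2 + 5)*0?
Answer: 2*√(7 - 84*I*√42) ≈ 33.209 - 32.785*I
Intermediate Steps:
f = 0 (f = 3*((2 + 5)*0) = 3*(7*0) = 3*0 = 0)
y(d) = d (y(d) = d + 0 = d)
m(V) = V^(3/2)
√(y(28) + m(-168)) = √(28 + (-168)^(3/2)) = √(28 - 336*I*√42)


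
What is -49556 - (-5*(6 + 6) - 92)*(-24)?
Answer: -53204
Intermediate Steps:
-49556 - (-5*(6 + 6) - 92)*(-24) = -49556 - (-5*12 - 92)*(-24) = -49556 - (-60 - 92)*(-24) = -49556 - (-152)*(-24) = -49556 - 1*3648 = -49556 - 3648 = -53204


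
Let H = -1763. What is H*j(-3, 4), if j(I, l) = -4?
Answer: 7052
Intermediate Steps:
H*j(-3, 4) = -1763*(-4) = 7052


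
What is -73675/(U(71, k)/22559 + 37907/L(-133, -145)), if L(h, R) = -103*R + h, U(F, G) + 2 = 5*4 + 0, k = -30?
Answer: -24601432078650/855410449 ≈ -28760.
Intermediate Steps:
U(F, G) = 18 (U(F, G) = -2 + (5*4 + 0) = -2 + (20 + 0) = -2 + 20 = 18)
L(h, R) = h - 103*R
-73675/(U(71, k)/22559 + 37907/L(-133, -145)) = -73675/(18/22559 + 37907/(-133 - 103*(-145))) = -73675/(18*(1/22559) + 37907/(-133 + 14935)) = -73675/(18/22559 + 37907/14802) = -73675/855410449/333918318 = -73675*333918318/855410449 = -24601432078650/855410449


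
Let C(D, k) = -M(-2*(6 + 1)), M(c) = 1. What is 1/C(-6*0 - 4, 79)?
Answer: -1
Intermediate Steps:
C(D, k) = -1 (C(D, k) = -1*1 = -1)
1/C(-6*0 - 4, 79) = 1/(-1) = -1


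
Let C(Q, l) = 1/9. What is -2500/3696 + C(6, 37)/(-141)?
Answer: -264683/390852 ≈ -0.67719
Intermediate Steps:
C(Q, l) = 1/9
-2500/3696 + C(6, 37)/(-141) = -2500/3696 + (1/9)/(-141) = -2500*1/3696 + (1/9)*(-1/141) = -625/924 - 1/1269 = -264683/390852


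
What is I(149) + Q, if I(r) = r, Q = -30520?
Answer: -30371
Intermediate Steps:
I(149) + Q = 149 - 30520 = -30371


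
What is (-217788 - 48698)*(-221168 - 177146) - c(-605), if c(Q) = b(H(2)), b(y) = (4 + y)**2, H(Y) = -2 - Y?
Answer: 106145104604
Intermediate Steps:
c(Q) = 0 (c(Q) = (4 + (-2 - 1*2))**2 = (4 + (-2 - 2))**2 = (4 - 4)**2 = 0**2 = 0)
(-217788 - 48698)*(-221168 - 177146) - c(-605) = (-217788 - 48698)*(-221168 - 177146) - 1*0 = -266486*(-398314) + 0 = 106145104604 + 0 = 106145104604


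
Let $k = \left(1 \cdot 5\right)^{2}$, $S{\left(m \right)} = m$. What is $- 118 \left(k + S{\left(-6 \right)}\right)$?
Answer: $-2242$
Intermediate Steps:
$k = 25$ ($k = 5^{2} = 25$)
$- 118 \left(k + S{\left(-6 \right)}\right) = - 118 \left(25 - 6\right) = \left(-118\right) 19 = -2242$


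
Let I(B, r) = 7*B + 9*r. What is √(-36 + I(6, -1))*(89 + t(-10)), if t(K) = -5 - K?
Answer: 94*I*√3 ≈ 162.81*I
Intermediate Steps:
√(-36 + I(6, -1))*(89 + t(-10)) = √(-36 + (7*6 + 9*(-1)))*(89 + (-5 - 1*(-10))) = √(-36 + (42 - 9))*(89 + (-5 + 10)) = √(-36 + 33)*(89 + 5) = √(-3)*94 = (I*√3)*94 = 94*I*√3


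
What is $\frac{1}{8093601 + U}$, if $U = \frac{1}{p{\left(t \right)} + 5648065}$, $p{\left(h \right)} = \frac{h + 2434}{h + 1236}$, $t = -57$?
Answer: $\frac{6659071012}{53895863801795391} \approx 1.2355 \cdot 10^{-7}$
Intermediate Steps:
$p{\left(h \right)} = \frac{2434 + h}{1236 + h}$
$U = \frac{1179}{6659071012}$ ($U = \frac{1}{\frac{2434 - 57}{1236 - 57} + 5648065} = \frac{1}{\frac{1}{1179} \cdot 2377 + 5648065} = \frac{1}{\frac{2377}{1179} + 5648065} = \frac{1}{\frac{6659071012}{1179}} = \frac{1179}{6659071012} \approx 1.7705 \cdot 10^{-7}$)
$\frac{1}{8093601 + U} = \frac{1}{8093601 + \frac{1179}{6659071012}} = \frac{1}{\frac{53895863801795391}{6659071012}} = \frac{6659071012}{53895863801795391}$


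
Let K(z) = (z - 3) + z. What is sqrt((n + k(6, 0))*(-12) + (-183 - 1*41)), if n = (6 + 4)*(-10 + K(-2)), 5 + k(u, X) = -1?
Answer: 4*sqrt(118) ≈ 43.451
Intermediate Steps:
k(u, X) = -6 (k(u, X) = -5 - 1 = -6)
K(z) = -3 + 2*z (K(z) = (-3 + z) + z = -3 + 2*z)
n = -170 (n = (6 + 4)*(-10 + (-3 + 2*(-2))) = 10*(-10 + (-3 - 4)) = 10*(-10 - 7) = 10*(-17) = -170)
sqrt((n + k(6, 0))*(-12) + (-183 - 1*41)) = sqrt((-170 - 6)*(-12) + (-183 - 1*41)) = sqrt(-176*(-12) + (-183 - 41)) = sqrt(2112 - 224) = sqrt(1888) = 4*sqrt(118)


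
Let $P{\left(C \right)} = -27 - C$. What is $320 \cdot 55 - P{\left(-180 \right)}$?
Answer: $17447$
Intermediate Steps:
$320 \cdot 55 - P{\left(-180 \right)} = 320 \cdot 55 - \left(-27 - -180\right) = 17600 - \left(-27 + 180\right) = 17600 - 153 = 17447$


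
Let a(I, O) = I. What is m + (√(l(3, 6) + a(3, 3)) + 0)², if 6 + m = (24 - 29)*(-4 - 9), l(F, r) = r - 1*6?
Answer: 62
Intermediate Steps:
l(F, r) = -6 + r (l(F, r) = r - 6 = -6 + r)
m = 59 (m = -6 + (24 - 29)*(-4 - 9) = -6 - 5*(-13) = -6 + 65 = 59)
m + (√(l(3, 6) + a(3, 3)) + 0)² = 59 + (√((-6 + 6) + 3) + 0)² = 59 + (√(0 + 3) + 0)² = 59 + (√3 + 0)² = 59 + (√3)² = 59 + 3 = 62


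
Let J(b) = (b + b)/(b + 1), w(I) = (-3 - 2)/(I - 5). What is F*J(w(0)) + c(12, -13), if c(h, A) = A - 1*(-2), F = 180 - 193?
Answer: -24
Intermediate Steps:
F = -13
w(I) = -5/(-5 + I)
J(b) = 2*b/(1 + b) (J(b) = (2*b)/(1 + b) = 2*b/(1 + b))
c(h, A) = 2 + A (c(h, A) = A + 2 = 2 + A)
F*J(w(0)) + c(12, -13) = -26*(-5/(-5 + 0))/(1 - 5/(-5 + 0)) + (2 - 13) = -26*(-5/(-5))/(1 - 5/(-5)) - 11 = -26*(-5*(-1/5))/(1 - 5*(-1/5)) - 11 = -26/(1 + 1) - 11 = -26/2 - 11 = -13*1 - 11 = -13 - 11 = -24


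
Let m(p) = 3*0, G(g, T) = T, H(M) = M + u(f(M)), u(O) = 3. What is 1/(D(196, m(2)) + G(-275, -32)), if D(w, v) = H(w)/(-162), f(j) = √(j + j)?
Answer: -162/5383 ≈ -0.030095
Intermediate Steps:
f(j) = √2*√j (f(j) = √(2*j) = √2*√j)
H(M) = 3 + M (H(M) = M + 3 = 3 + M)
m(p) = 0
D(w, v) = -1/54 - w/162 (D(w, v) = (3 + w)/(-162) = (3 + w)*(-1/162) = -1/54 - w/162)
1/(D(196, m(2)) + G(-275, -32)) = 1/((-1/54 - 1/162*196) - 32) = 1/((-1/54 - 98/81) - 32) = 1/(-199/162 - 32) = 1/(-5383/162) = -162/5383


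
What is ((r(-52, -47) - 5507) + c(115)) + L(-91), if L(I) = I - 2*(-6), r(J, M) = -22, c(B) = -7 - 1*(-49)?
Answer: -5566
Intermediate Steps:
c(B) = 42 (c(B) = -7 + 49 = 42)
L(I) = 12 + I (L(I) = I + 12 = 12 + I)
((r(-52, -47) - 5507) + c(115)) + L(-91) = ((-22 - 5507) + 42) + (12 - 91) = (-5529 + 42) - 79 = -5487 - 79 = -5566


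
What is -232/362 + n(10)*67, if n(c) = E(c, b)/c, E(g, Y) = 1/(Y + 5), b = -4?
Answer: 10967/1810 ≈ 6.0591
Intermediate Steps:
E(g, Y) = 1/(5 + Y)
n(c) = 1/c (n(c) = 1/((5 - 4)*c) = 1/(1*c) = 1/c)
-232/362 + n(10)*67 = -232/362 + 67/10 = -232*1/362 + (⅒)*67 = -116/181 + 67/10 = 10967/1810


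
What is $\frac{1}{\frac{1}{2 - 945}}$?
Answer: $-943$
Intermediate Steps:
$\frac{1}{\frac{1}{2 - 945}} = \frac{1}{\frac{1}{-943}} = \frac{1}{- \frac{1}{943}} = -943$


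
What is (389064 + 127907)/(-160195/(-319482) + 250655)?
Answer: 165162929022/80079920905 ≈ 2.0625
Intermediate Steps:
(389064 + 127907)/(-160195/(-319482) + 250655) = 516971/(-160195*(-1/319482) + 250655) = 516971/(160195/319482 + 250655) = 516971/(80079920905/319482) = 516971*(319482/80079920905) = 165162929022/80079920905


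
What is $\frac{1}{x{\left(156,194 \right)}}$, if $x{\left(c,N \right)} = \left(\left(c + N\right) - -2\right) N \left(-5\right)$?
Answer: $- \frac{1}{341440} \approx -2.9288 \cdot 10^{-6}$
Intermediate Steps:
$x{\left(c,N \right)} = - 5 N \left(2 + N + c\right)$ ($x{\left(c,N \right)} = \left(\left(N + c\right) + 2\right) N \left(-5\right) = \left(2 + N + c\right) N \left(-5\right) = N \left(2 + N + c\right) \left(-5\right) = - 5 N \left(2 + N + c\right)$)
$\frac{1}{x{\left(156,194 \right)}} = \frac{1}{\left(-5\right) 194 \left(2 + 194 + 156\right)} = \frac{1}{\left(-5\right) 194 \cdot 352} = \frac{1}{-341440} = - \frac{1}{341440}$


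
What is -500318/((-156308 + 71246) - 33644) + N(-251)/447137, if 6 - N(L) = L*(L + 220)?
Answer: 15913410744/3791274623 ≈ 4.1974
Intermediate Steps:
N(L) = 6 - L*(220 + L) (N(L) = 6 - L*(L + 220) = 6 - L*(220 + L))
-500318/((-156308 + 71246) - 33644) + N(-251)/447137 = -500318/((-156308 + 71246) - 33644) + (6 - 1*(-251)² - 220*(-251))/447137 = -500318/(-85062 - 33644) + (6 - 1*63001 + 55220)*(1/447137) = -500318/(-118706) + (6 - 63001 + 55220)*(1/447137) = -500318*(-1/118706) - 7775*1/447137 = 35737/8479 - 7775/447137 = 15913410744/3791274623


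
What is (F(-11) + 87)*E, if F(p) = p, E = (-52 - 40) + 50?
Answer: -3192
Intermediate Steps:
E = -42 (E = -92 + 50 = -42)
(F(-11) + 87)*E = (-11 + 87)*(-42) = 76*(-42) = -3192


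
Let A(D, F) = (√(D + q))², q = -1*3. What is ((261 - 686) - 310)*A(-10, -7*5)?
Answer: 9555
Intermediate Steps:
q = -3
A(D, F) = -3 + D (A(D, F) = (√(D - 3))² = (√(-3 + D))² = -3 + D)
((261 - 686) - 310)*A(-10, -7*5) = ((261 - 686) - 310)*(-3 - 10) = (-425 - 310)*(-13) = -735*(-13) = 9555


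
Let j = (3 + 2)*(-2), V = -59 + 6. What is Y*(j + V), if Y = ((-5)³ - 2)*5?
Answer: 40005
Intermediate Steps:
V = -53
j = -10 (j = 5*(-2) = -10)
Y = -635 (Y = (-125 - 2)*5 = -127*5 = -635)
Y*(j + V) = -635*(-10 - 53) = -635*(-63) = 40005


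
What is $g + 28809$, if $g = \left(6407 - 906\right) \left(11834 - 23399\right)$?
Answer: $-63590256$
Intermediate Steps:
$g = -63619065$ ($g = 5501 \left(-11565\right) = -63619065$)
$g + 28809 = -63619065 + 28809 = -63590256$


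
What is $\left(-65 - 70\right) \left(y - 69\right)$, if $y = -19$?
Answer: $11880$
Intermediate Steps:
$\left(-65 - 70\right) \left(y - 69\right) = \left(-65 - 70\right) \left(-19 - 69\right) = - 135 \left(-19 - 69\right) = \left(-135\right) \left(-88\right) = 11880$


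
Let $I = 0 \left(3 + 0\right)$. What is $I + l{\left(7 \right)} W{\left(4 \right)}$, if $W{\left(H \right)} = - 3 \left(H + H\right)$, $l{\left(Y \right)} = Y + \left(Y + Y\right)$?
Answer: $-504$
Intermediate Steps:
$I = 0$ ($I = 0 \cdot 3 = 0$)
$l{\left(Y \right)} = 3 Y$ ($l{\left(Y \right)} = Y + 2 Y = 3 Y$)
$W{\left(H \right)} = - 6 H$ ($W{\left(H \right)} = - 3 \cdot 2 H = - 6 H$)
$I + l{\left(7 \right)} W{\left(4 \right)} = 0 + 3 \cdot 7 \left(\left(-6\right) 4\right) = 0 + 21 \left(-24\right) = 0 - 504 = -504$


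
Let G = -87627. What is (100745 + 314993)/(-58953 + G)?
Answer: -207869/73290 ≈ -2.8363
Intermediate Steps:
(100745 + 314993)/(-58953 + G) = (100745 + 314993)/(-58953 - 87627) = 415738/(-146580) = 415738*(-1/146580) = -207869/73290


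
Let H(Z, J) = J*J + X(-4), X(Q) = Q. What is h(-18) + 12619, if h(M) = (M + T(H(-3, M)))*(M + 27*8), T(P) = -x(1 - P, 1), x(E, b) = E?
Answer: 72217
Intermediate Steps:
H(Z, J) = -4 + J² (H(Z, J) = J*J - 4 = J² - 4 = -4 + J²)
T(P) = -1 + P (T(P) = -(1 - P) = -1 + P)
h(M) = (216 + M)*(-5 + M + M²) (h(M) = (M + (-1 + (-4 + M²)))*(M + 27*8) = (M + (-5 + M²))*(M + 216) = (-5 + M + M²)*(216 + M) = (216 + M)*(-5 + M + M²))
h(-18) + 12619 = (-1080 + (-18)³ + 211*(-18) + 217*(-18)²) + 12619 = (-1080 - 5832 - 3798 + 217*324) + 12619 = (-1080 - 5832 - 3798 + 70308) + 12619 = 59598 + 12619 = 72217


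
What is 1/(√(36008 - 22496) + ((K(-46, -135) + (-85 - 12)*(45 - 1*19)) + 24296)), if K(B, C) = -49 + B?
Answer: 21679/469965529 - 2*√3378/469965529 ≈ 4.5882e-5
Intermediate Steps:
1/(√(36008 - 22496) + ((K(-46, -135) + (-85 - 12)*(45 - 1*19)) + 24296)) = 1/(√(36008 - 22496) + (((-49 - 46) + (-85 - 12)*(45 - 1*19)) + 24296)) = 1/(√13512 + ((-95 - 97*(45 - 19)) + 24296)) = 1/(2*√3378 + ((-95 - 97*26) + 24296)) = 1/(2*√3378 + ((-95 - 2522) + 24296)) = 1/(2*√3378 + (-2617 + 24296)) = 1/(2*√3378 + 21679) = 1/(21679 + 2*√3378)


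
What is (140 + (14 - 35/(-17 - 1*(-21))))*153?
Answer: 88893/4 ≈ 22223.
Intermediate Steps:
(140 + (14 - 35/(-17 - 1*(-21))))*153 = (140 + (14 - 35/(-17 + 21)))*153 = (140 + (14 - 35/4))*153 = (140 + 21/4)*153 = (581/4)*153 = 88893/4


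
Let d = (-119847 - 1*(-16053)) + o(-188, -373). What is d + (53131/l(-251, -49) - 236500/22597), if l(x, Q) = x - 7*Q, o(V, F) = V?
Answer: -214991832161/2078924 ≈ -1.0342e+5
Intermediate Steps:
d = -103982 (d = (-119847 - 1*(-16053)) - 188 = (-119847 + 16053) - 188 = -103794 - 188 = -103982)
d + (53131/l(-251, -49) - 236500/22597) = -103982 + (53131/(-251 - 7*(-49)) - 236500/22597) = -103982 + (53131/(-251 + 343) - 236500*1/22597) = -103982 + (53131/92 - 236500/22597) = -103982 + 1178843207/2078924 = -214991832161/2078924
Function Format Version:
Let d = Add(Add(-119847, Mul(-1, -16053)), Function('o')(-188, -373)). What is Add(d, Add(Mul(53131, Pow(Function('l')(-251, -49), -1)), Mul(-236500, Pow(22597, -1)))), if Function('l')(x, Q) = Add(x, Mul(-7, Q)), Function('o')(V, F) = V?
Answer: Rational(-214991832161, 2078924) ≈ -1.0342e+5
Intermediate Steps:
d = -103982 (d = Add(Add(-119847, Mul(-1, -16053)), -188) = Add(Add(-119847, 16053), -188) = Add(-103794, -188) = -103982)
Add(d, Add(Mul(53131, Pow(Function('l')(-251, -49), -1)), Mul(-236500, Pow(22597, -1)))) = Add(-103982, Add(Mul(53131, Pow(Add(-251, Mul(-7, -49)), -1)), Mul(-236500, Pow(22597, -1)))) = Add(-103982, Add(Mul(53131, Pow(Add(-251, 343), -1)), Mul(-236500, Rational(1, 22597)))) = Add(-103982, Add(Mul(53131, Pow(92, -1)), Rational(-236500, 22597))) = Add(-103982, Add(Mul(53131, Rational(1, 92)), Rational(-236500, 22597))) = Add(-103982, Add(Rational(53131, 92), Rational(-236500, 22597))) = Add(-103982, Rational(1178843207, 2078924)) = Rational(-214991832161, 2078924)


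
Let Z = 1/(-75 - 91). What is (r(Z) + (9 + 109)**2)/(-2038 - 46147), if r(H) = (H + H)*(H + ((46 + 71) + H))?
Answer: -95912726/331946465 ≈ -0.28894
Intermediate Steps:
Z = -1/166 (Z = 1/(-166) = -1/166 ≈ -0.0060241)
r(H) = 2*H*(117 + 2*H) (r(H) = (2*H)*(H + (117 + H)) = (2*H)*(117 + 2*H) = 2*H*(117 + 2*H))
(r(Z) + (9 + 109)**2)/(-2038 - 46147) = (2*(-1/166)*(117 + 2*(-1/166)) + (9 + 109)**2)/(-2038 - 46147) = (2*(-1/166)*(117 - 1/83) + 118**2)/(-48185) = (2*(-1/166)*(9710/83) + 13924)*(-1/48185) = (-9710/6889 + 13924)*(-1/48185) = (95912726/6889)*(-1/48185) = -95912726/331946465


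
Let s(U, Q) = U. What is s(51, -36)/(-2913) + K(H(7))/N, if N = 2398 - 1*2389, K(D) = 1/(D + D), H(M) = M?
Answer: -1171/122346 ≈ -0.0095712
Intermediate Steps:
K(D) = 1/(2*D)
N = 9 (N = 2398 - 2389 = 9)
s(51, -36)/(-2913) + K(H(7))/N = 51/(-2913) + ((1/2)/7)/9 = 51*(-1/2913) + ((1/2)*(1/7))*(1/9) = -17/971 + (1/14)*(1/9) = -17/971 + 1/126 = -1171/122346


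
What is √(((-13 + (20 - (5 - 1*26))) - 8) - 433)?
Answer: I*√413 ≈ 20.322*I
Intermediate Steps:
√(((-13 + (20 - (5 - 1*26))) - 8) - 433) = √(((-13 + (20 - (5 - 26))) - 8) - 433) = √(((-13 + (20 - 1*(-21))) - 8) - 433) = √(((-13 + (20 + 21)) - 8) - 433) = √(((-13 + 41) - 8) - 433) = √((28 - 8) - 433) = √(20 - 433) = √(-413) = I*√413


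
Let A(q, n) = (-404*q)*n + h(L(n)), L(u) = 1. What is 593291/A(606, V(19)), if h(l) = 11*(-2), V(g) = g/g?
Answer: -593291/244846 ≈ -2.4231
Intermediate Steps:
V(g) = 1
h(l) = -22
A(q, n) = -22 - 404*n*q (A(q, n) = (-404*q)*n - 22 = -404*n*q - 22 = -22 - 404*n*q)
593291/A(606, V(19)) = 593291/(-22 - 404*1*606) = 593291/(-22 - 244824) = 593291/(-244846) = 593291*(-1/244846) = -593291/244846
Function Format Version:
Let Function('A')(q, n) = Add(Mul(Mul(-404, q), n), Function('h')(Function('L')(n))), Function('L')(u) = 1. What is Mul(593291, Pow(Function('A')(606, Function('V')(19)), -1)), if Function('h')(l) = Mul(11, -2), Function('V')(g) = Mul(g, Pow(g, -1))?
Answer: Rational(-593291, 244846) ≈ -2.4231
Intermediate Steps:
Function('V')(g) = 1
Function('h')(l) = -22
Function('A')(q, n) = Add(-22, Mul(-404, n, q)) (Function('A')(q, n) = Add(Mul(Mul(-404, q), n), -22) = Add(Mul(-404, n, q), -22) = Add(-22, Mul(-404, n, q)))
Mul(593291, Pow(Function('A')(606, Function('V')(19)), -1)) = Mul(593291, Pow(Add(-22, Mul(-404, 1, 606)), -1)) = Mul(593291, Pow(Add(-22, -244824), -1)) = Mul(593291, Pow(-244846, -1)) = Mul(593291, Rational(-1, 244846)) = Rational(-593291, 244846)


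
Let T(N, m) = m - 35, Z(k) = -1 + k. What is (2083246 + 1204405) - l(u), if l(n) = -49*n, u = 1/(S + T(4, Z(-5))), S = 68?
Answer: 88766626/27 ≈ 3.2877e+6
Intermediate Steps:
T(N, m) = -35 + m
u = 1/27 (u = 1/(68 + (-35 + (-1 - 5))) = 1/(68 + (-35 - 6)) = 1/(68 - 41) = 1/27 ≈ 0.037037)
(2083246 + 1204405) - l(u) = (2083246 + 1204405) - (-49)/27 = 3287651 - 1*(-49/27) = 3287651 + 49/27 = 88766626/27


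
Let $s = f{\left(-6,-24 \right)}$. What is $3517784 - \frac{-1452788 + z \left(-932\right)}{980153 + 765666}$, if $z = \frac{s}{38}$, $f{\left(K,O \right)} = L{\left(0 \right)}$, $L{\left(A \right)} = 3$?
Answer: $\frac{116686896361194}{33170561} \approx 3.5178 \cdot 10^{6}$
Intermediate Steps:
$f{\left(K,O \right)} = 3$
$s = 3$
$z = \frac{3}{38} \approx 0.078947$
$3517784 - \frac{-1452788 + z \left(-932\right)}{980153 + 765666} = 3517784 - \frac{-1452788 + \frac{3}{38} \left(-932\right)}{980153 + 765666} = 3517784 - \frac{-1452788 - \frac{1398}{19}}{1745819} = 3517784 - \left(- \frac{27604370}{19}\right) \frac{1}{1745819} = 3517784 - - \frac{27604370}{33170561} = 3517784 + \frac{27604370}{33170561} = \frac{116686896361194}{33170561}$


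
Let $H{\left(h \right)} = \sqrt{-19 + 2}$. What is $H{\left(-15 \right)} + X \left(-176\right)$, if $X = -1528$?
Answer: $268928 + i \sqrt{17} \approx 2.6893 \cdot 10^{5} + 4.1231 i$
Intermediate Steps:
$H{\left(h \right)} = i \sqrt{17}$ ($H{\left(h \right)} = \sqrt{-17} = i \sqrt{17}$)
$H{\left(-15 \right)} + X \left(-176\right) = i \sqrt{17} - -268928 = i \sqrt{17} + 268928 = 268928 + i \sqrt{17}$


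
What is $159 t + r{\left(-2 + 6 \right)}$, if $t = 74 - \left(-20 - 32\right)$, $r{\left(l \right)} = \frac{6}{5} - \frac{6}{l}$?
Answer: $\frac{200337}{10} \approx 20034.0$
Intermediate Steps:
$r{\left(l \right)} = \frac{6}{5} - \frac{6}{l}$ ($r{\left(l \right)} = 6 \cdot \frac{1}{5} - \frac{6}{l} = \frac{6}{5} - \frac{6}{l}$)
$t = 126$ ($t = 74 - -52 = 74 + 52 = 126$)
$159 t + r{\left(-2 + 6 \right)} = 159 \cdot 126 + \left(\frac{6}{5} - \frac{6}{-2 + 6}\right) = 20034 + \left(\frac{6}{5} - \frac{6}{4}\right) = 20034 + \left(\frac{6}{5} - \frac{3}{2}\right) = 20034 - \frac{3}{10} = \frac{200337}{10}$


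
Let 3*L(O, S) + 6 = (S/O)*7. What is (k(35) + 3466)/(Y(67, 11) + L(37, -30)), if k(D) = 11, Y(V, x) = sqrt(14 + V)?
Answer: 42883/63 ≈ 680.68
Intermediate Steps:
L(O, S) = -2 + 7*S/(3*O) (L(O, S) = -2 + ((S/O)*7)/3 = -2 + (7*S/O)/3 = -2 + 7*S/(3*O))
(k(35) + 3466)/(Y(67, 11) + L(37, -30)) = (11 + 3466)/(sqrt(14 + 67) + (-2 + (7/3)*(-30)/37)) = 3477/(sqrt(81) + (-2 + (7/3)*(-30)*(1/37))) = 3477/(9 + (-2 - 70/37)) = 3477/(9 - 144/37) = 3477/(189/37) = 3477*(37/189) = 42883/63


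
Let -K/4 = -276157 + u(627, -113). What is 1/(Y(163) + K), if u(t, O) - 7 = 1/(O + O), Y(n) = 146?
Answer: 113/124836300 ≈ 9.0519e-7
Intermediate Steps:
u(t, O) = 7 + 1/(2*O) (u(t, O) = 7 + 1/(O + O) = 7 + 1/(2*O))
K = 124819802/113 (K = -4*(-276157 + (7 + (½)/(-113))) = -4*(-276157 + (7 + (½)*(-1/113))) = -4*(-276157 + (7 - 1/226)) = -4*(-276157 + 1581/226) = -4*(-62409901/226) = 124819802/113 ≈ 1.1046e+6)
1/(Y(163) + K) = 1/(146 + 124819802/113) = 1/(124836300/113) = 113/124836300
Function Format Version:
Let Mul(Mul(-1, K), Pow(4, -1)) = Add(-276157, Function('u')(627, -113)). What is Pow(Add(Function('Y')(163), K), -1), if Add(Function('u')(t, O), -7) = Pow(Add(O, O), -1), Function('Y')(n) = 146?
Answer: Rational(113, 124836300) ≈ 9.0519e-7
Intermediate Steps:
Function('u')(t, O) = Add(7, Mul(Rational(1, 2), Pow(O, -1))) (Function('u')(t, O) = Add(7, Pow(Add(O, O), -1)) = Add(7, Pow(Mul(2, O), -1)) = Add(7, Mul(Rational(1, 2), Pow(O, -1))))
K = Rational(124819802, 113) (K = Mul(-4, Add(-276157, Add(7, Mul(Rational(1, 2), Pow(-113, -1))))) = Mul(-4, Add(-276157, Add(7, Mul(Rational(1, 2), Rational(-1, 113))))) = Mul(-4, Add(-276157, Add(7, Rational(-1, 226)))) = Mul(-4, Add(-276157, Rational(1581, 226))) = Mul(-4, Rational(-62409901, 226)) = Rational(124819802, 113) ≈ 1.1046e+6)
Pow(Add(Function('Y')(163), K), -1) = Pow(Add(146, Rational(124819802, 113)), -1) = Pow(Rational(124836300, 113), -1) = Rational(113, 124836300)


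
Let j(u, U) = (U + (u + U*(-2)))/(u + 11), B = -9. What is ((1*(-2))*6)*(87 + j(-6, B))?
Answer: -5256/5 ≈ -1051.2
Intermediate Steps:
j(u, U) = (u - U)/(11 + u) (j(u, U) = (U + (u - 2*U))/(11 + u) = (u - U)/(11 + u))
((1*(-2))*6)*(87 + j(-6, B)) = ((1*(-2))*6)*(87 + (-6 - 1*(-9))/(11 - 6)) = (-2*6)*(87 + (-6 + 9)/5) = -12*(87 + (1/5)*3) = -12*(87 + 3/5) = -12*438/5 = -5256/5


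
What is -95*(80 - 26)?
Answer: -5130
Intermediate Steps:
-95*(80 - 26) = -95*54 = -5130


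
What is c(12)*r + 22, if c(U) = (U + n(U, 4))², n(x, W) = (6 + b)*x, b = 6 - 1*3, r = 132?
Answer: 1900822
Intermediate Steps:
b = 3 (b = 6 - 3 = 3)
n(x, W) = 9*x (n(x, W) = (6 + 3)*x = 9*x)
c(U) = 100*U² (c(U) = (U + 9*U)² = (10*U)² = 100*U²)
c(12)*r + 22 = (100*12²)*132 + 22 = (100*144)*132 + 22 = 14400*132 + 22 = 1900800 + 22 = 1900822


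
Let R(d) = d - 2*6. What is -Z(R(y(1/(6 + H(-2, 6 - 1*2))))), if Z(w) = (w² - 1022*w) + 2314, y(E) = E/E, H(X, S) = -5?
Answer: -13677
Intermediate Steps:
y(E) = 1
R(d) = -12 + d (R(d) = d - 12 = -12 + d)
Z(w) = 2314 + w² - 1022*w
-Z(R(y(1/(6 + H(-2, 6 - 1*2))))) = -(2314 + (-12 + 1)² - 1022*(-12 + 1)) = -(2314 + (-11)² - 1022*(-11)) = -(2314 + 121 + 11242) = -1*13677 = -13677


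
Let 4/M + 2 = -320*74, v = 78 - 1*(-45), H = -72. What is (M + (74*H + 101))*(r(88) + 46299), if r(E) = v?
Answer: -957730873866/3947 ≈ -2.4265e+8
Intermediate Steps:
v = 123 (v = 78 + 45 = 123)
r(E) = 123
M = -2/11841 (M = 4/(-2 - 320*74) = 4/(-2 - 23680) = 4/(-23682) = 4*(-1/23682) = -2/11841 ≈ -0.00016890)
(M + (74*H + 101))*(r(88) + 46299) = (-2/11841 + (74*(-72) + 101))*(123 + 46299) = (-2/11841 + (-5328 + 101))*46422 = (-2/11841 - 5227)*46422 = -61892909/11841*46422 = -957730873866/3947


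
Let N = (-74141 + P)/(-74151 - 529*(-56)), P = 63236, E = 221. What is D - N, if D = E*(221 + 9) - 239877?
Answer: -8417706674/44527 ≈ -1.8905e+5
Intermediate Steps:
D = -189047 (D = 221*(221 + 9) - 239877 = 221*230 - 239877 = 50830 - 239877 = -189047)
N = 10905/44527 (N = (-74141 + 63236)/(-74151 - 529*(-56)) = -10905/(-74151 + 29624) = -10905/(-44527) = -10905*(-1/44527) = 10905/44527 ≈ 0.24491)
D - N = -189047 - 1*10905/44527 = -189047 - 10905/44527 = -8417706674/44527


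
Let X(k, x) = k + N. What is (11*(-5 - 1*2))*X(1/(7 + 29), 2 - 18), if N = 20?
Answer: -55517/36 ≈ -1542.1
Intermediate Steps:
X(k, x) = 20 + k (X(k, x) = k + 20 = 20 + k)
(11*(-5 - 1*2))*X(1/(7 + 29), 2 - 18) = (11*(-5 - 1*2))*(20 + 1/(7 + 29)) = (11*(-5 - 2))*(20 + 1/36) = (11*(-7))*(20 + 1/36) = -77*721/36 = -55517/36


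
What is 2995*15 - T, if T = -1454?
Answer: 46379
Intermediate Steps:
2995*15 - T = 2995*15 - 1*(-1454) = 44925 + 1454 = 46379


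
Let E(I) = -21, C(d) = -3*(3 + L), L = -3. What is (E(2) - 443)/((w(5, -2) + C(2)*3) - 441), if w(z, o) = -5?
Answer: 232/223 ≈ 1.0404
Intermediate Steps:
C(d) = 0 (C(d) = -3*(3 - 3) = -3*0 = 0)
(E(2) - 443)/((w(5, -2) + C(2)*3) - 441) = (-21 - 443)/((-5 + 0*3) - 441) = -464/((-5 + 0) - 441) = -464/(-5 - 441) = -464/(-446) = -464*(-1/446) = 232/223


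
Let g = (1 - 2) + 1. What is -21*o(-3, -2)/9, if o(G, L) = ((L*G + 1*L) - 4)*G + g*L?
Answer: 0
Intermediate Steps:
g = 0 (g = -1 + 1 = 0)
o(G, L) = G*(-4 + L + G*L) (o(G, L) = ((L*G + 1*L) - 4)*G + 0*L = ((G*L + L) - 4)*G + 0 = ((L + G*L) - 4)*G + 0 = (-4 + L + G*L)*G + 0 = G*(-4 + L + G*L) + 0 = G*(-4 + L + G*L))
-21*o(-3, -2)/9 = -(-63)*(-4 - 2 - 3*(-2))/9 = -(-63)*(-4 - 2 + 6)*(⅑) = -(-63)*0*(⅑) = -21*0*(⅑) = 0*(⅑) = 0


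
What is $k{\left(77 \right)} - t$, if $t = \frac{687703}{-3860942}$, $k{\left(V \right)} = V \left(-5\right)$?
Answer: $- \frac{1485774967}{3860942} \approx -384.82$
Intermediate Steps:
$k{\left(V \right)} = - 5 V$
$t = - \frac{687703}{3860942}$ ($t = 687703 \left(- \frac{1}{3860942}\right) = - \frac{687703}{3860942} \approx -0.17812$)
$k{\left(77 \right)} - t = \left(-5\right) 77 - - \frac{687703}{3860942} = -385 + \frac{687703}{3860942} = - \frac{1485774967}{3860942}$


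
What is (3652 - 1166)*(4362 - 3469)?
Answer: 2219998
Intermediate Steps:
(3652 - 1166)*(4362 - 3469) = 2486*893 = 2219998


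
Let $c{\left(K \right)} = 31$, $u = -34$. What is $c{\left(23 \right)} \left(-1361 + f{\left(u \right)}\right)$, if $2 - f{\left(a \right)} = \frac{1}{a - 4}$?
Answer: $- \frac{1600871}{38} \approx -42128.0$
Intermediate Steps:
$f{\left(a \right)} = 2 - \frac{1}{-4 + a}$ ($f{\left(a \right)} = 2 - \frac{1}{a - 4} = 2 - \frac{1}{-4 + a}$)
$c{\left(23 \right)} \left(-1361 + f{\left(u \right)}\right) = 31 \left(-1361 + \frac{-9 + 2 \left(-34\right)}{-4 - 34}\right) = 31 \left(-1361 + \frac{-9 - 68}{-38}\right) = 31 \left(-1361 - - \frac{77}{38}\right) = 31 \left(-1361 + \frac{77}{38}\right) = 31 \left(- \frac{51641}{38}\right) = - \frac{1600871}{38}$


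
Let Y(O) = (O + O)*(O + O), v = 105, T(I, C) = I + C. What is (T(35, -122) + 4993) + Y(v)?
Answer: 49006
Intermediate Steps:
T(I, C) = C + I
Y(O) = 4*O**2 (Y(O) = (2*O)*(2*O) = 4*O**2)
(T(35, -122) + 4993) + Y(v) = ((-122 + 35) + 4993) + 4*105**2 = (-87 + 4993) + 4*11025 = 4906 + 44100 = 49006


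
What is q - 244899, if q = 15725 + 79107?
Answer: -150067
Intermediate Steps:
q = 94832
q - 244899 = 94832 - 244899 = -150067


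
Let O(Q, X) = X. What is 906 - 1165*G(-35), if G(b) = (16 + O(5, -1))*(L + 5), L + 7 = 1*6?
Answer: -68994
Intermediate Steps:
L = -1 (L = -7 + 1*6 = -7 + 6 = -1)
G(b) = 60 (G(b) = (16 - 1)*(-1 + 5) = 15*4 = 60)
906 - 1165*G(-35) = 906 - 1165*60 = 906 - 69900 = -68994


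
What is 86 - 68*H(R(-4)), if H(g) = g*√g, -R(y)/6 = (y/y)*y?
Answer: 86 - 3264*√6 ≈ -7909.1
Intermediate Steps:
R(y) = -6*y (R(y) = -6*y/y*y = -6*y)
H(g) = g^(3/2)
86 - 68*H(R(-4)) = 86 - 68*48*√6 = 86 - 3264*√6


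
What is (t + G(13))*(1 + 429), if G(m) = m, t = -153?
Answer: -60200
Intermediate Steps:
(t + G(13))*(1 + 429) = (-153 + 13)*(1 + 429) = -140*430 = -60200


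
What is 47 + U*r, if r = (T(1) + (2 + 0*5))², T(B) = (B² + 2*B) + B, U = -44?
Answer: -1537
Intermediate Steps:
T(B) = B² + 3*B
r = 36 (r = (1*(3 + 1) + (2 + 0*5))² = (1*4 + (2 + 0))² = (4 + 2)² = 6² = 36)
47 + U*r = 47 - 44*36 = 47 - 1584 = -1537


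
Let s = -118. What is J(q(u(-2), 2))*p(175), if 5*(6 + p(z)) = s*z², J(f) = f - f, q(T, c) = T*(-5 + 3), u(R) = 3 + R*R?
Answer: 0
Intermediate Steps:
u(R) = 3 + R²
q(T, c) = -2*T (q(T, c) = T*(-2) = -2*T)
J(f) = 0
p(z) = -6 - 118*z²/5 (p(z) = -6 + (-118*z²)/5 = -6 - 118*z²/5)
J(q(u(-2), 2))*p(175) = 0*(-6 - 118/5*175²) = 0*(-6 - 118/5*30625) = 0*(-6 - 722750) = 0*(-722756) = 0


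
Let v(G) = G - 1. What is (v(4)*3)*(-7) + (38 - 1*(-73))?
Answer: 48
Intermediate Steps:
v(G) = -1 + G
(v(4)*3)*(-7) + (38 - 1*(-73)) = ((-1 + 4)*3)*(-7) + (38 - 1*(-73)) = (3*3)*(-7) + (38 + 73) = 9*(-7) + 111 = -63 + 111 = 48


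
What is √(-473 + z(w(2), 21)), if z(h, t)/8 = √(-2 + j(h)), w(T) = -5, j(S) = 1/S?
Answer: √(-11825 + 40*I*√55)/5 ≈ 0.27278 + 21.75*I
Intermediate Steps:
z(h, t) = 8*√(-2 + 1/h)
√(-473 + z(w(2), 21)) = √(-473 + 8*√(-2 + 1/(-5))) = √(-473 + 8*√(-2 - ⅕)) = √(-473 + 8*√(-11/5)) = √(-473 + 8*(I*√55/5)) = √(-473 + 8*I*√55/5)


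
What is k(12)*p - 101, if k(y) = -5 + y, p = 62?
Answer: 333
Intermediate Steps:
k(12)*p - 101 = (-5 + 12)*62 - 101 = 7*62 - 101 = 434 - 101 = 333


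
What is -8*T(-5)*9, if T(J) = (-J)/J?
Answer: 72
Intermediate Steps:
T(J) = -1
-8*T(-5)*9 = -8*(-1)*9 = 8*9 = 72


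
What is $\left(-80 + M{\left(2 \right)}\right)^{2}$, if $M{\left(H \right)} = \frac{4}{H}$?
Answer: $6084$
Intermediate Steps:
$\left(-80 + M{\left(2 \right)}\right)^{2} = \left(-80 + \frac{4}{2}\right)^{2} = \left(-80 + 4 \cdot \frac{1}{2}\right)^{2} = \left(-80 + 2\right)^{2} = \left(-78\right)^{2} = 6084$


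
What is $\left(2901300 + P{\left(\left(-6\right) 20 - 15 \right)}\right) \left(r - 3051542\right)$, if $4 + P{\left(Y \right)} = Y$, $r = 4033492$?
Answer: $2848795043950$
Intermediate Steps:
$P{\left(Y \right)} = -4 + Y$
$\left(2901300 + P{\left(\left(-6\right) 20 - 15 \right)}\right) \left(r - 3051542\right) = \left(2901300 - 139\right) \left(4033492 - 3051542\right) = \left(2901300 - 139\right) 981950 = 2901161 \cdot 981950 = 2848795043950$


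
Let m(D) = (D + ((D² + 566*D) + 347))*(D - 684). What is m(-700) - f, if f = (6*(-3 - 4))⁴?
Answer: -132442344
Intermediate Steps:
f = 3111696 (f = (6*(-7))⁴ = (-42)⁴ = 3111696)
m(D) = (-684 + D)*(347 + D² + 567*D) (m(D) = (D + (347 + D² + 566*D))*(-684 + D) = (347 + D² + 567*D)*(-684 + D) = (-684 + D)*(347 + D² + 567*D))
m(-700) - f = (-237348 + (-700)³ - 387481*(-700) - 117*(-700)²) - 1*3111696 = (-237348 - 343000000 + 271236700 - 117*490000) - 3111696 = (-237348 - 343000000 + 271236700 - 57330000) - 3111696 = -129330648 - 3111696 = -132442344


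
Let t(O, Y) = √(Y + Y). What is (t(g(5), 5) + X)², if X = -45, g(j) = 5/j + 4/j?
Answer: (45 - √10)² ≈ 1750.4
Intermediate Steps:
g(j) = 9/j
t(O, Y) = √2*√Y (t(O, Y) = √(2*Y) = √2*√Y)
(t(g(5), 5) + X)² = (√2*√5 - 45)² = (√10 - 45)² = (-45 + √10)²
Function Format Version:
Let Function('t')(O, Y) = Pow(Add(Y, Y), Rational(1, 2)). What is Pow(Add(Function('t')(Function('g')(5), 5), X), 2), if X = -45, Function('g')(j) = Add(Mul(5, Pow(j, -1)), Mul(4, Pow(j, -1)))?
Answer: Pow(Add(45, Mul(-1, Pow(10, Rational(1, 2)))), 2) ≈ 1750.4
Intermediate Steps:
Function('g')(j) = Mul(9, Pow(j, -1))
Function('t')(O, Y) = Mul(Pow(2, Rational(1, 2)), Pow(Y, Rational(1, 2))) (Function('t')(O, Y) = Pow(Mul(2, Y), Rational(1, 2)) = Mul(Pow(2, Rational(1, 2)), Pow(Y, Rational(1, 2))))
Pow(Add(Function('t')(Function('g')(5), 5), X), 2) = Pow(Add(Mul(Pow(2, Rational(1, 2)), Pow(5, Rational(1, 2))), -45), 2) = Pow(Add(Pow(10, Rational(1, 2)), -45), 2) = Pow(Add(-45, Pow(10, Rational(1, 2))), 2)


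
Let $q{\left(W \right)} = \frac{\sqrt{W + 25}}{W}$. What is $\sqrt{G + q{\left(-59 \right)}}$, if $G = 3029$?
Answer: $\frac{\sqrt{10543949 - 59 i \sqrt{34}}}{59} \approx 55.036 - 0.00089786 i$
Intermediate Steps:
$q{\left(W \right)} = \frac{\sqrt{25 + W}}{W}$
$\sqrt{G + q{\left(-59 \right)}} = \sqrt{3029 + \frac{\sqrt{25 - 59}}{-59}} = \sqrt{3029 - \frac{\sqrt{-34}}{59}} = \sqrt{3029 - \frac{i \sqrt{34}}{59}}$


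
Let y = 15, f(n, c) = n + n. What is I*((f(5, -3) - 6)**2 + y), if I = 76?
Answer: 2356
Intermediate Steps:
f(n, c) = 2*n
I*((f(5, -3) - 6)**2 + y) = 76*((2*5 - 6)**2 + 15) = 76*((10 - 6)**2 + 15) = 76*(4**2 + 15) = 76*(16 + 15) = 76*31 = 2356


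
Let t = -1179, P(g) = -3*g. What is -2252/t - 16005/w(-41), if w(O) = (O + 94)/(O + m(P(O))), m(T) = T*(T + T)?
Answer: -570191497859/62487 ≈ -9.1250e+6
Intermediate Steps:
m(T) = 2*T**2 (m(T) = T*(2*T) = 2*T**2)
w(O) = (94 + O)/(O + 18*O**2) (w(O) = (O + 94)/(O + 2*(-3*O)**2) = (94 + O)/(O + 2*(9*O**2)) = (94 + O)/(O + 18*O**2))
-2252/t - 16005/w(-41) = -2252/(-1179) - 16005*(-41*(1 + 18*(-41))/(94 - 41)) = -2252*(-1/1179) - 16005/((-1/41*53/(1 - 738))) = 2252/1179 - 16005/((-1/41*53/(-737))) = 2252/1179 - 16005/((-1/41*(-1/737)*53)) = 2252/1179 - 16005/53/30217 = 2252/1179 - 16005*30217/53 = 2252/1179 - 483623085/53 = -570191497859/62487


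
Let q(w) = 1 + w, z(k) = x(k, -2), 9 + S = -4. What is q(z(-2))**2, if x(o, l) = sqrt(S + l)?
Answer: (1 + I*sqrt(15))**2 ≈ -14.0 + 7.746*I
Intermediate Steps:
S = -13 (S = -9 - 4 = -13)
x(o, l) = sqrt(-13 + l)
z(k) = I*sqrt(15) (z(k) = sqrt(-13 - 2) = sqrt(-15) = I*sqrt(15))
q(z(-2))**2 = (1 + I*sqrt(15))**2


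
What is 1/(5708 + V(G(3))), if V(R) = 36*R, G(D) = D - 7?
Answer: 1/5564 ≈ 0.00017973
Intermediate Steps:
G(D) = -7 + D
1/(5708 + V(G(3))) = 1/(5708 + 36*(-7 + 3)) = 1/(5708 + 36*(-4)) = 1/(5708 - 144) = 1/5564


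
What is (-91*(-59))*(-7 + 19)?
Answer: 64428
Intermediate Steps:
(-91*(-59))*(-7 + 19) = 5369*12 = 64428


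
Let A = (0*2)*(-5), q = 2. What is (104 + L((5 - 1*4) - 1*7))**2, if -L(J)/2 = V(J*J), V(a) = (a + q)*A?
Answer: 10816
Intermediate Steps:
A = 0 (A = 0*(-5) = 0)
V(a) = 0 (V(a) = (a + 2)*0 = (2 + a)*0 = 0)
L(J) = 0 (L(J) = -2*0 = 0)
(104 + L((5 - 1*4) - 1*7))**2 = (104 + 0)**2 = 104**2 = 10816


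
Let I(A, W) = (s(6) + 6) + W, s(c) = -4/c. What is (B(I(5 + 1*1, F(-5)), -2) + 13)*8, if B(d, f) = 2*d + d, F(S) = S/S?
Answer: 256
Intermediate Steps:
F(S) = 1
I(A, W) = 16/3 + W (I(A, W) = (-4/6 + 6) + W = (-4*⅙ + 6) + W = (-⅔ + 6) + W = 16/3 + W)
B(d, f) = 3*d
(B(I(5 + 1*1, F(-5)), -2) + 13)*8 = (3*(16/3 + 1) + 13)*8 = (3*(19/3) + 13)*8 = (19 + 13)*8 = 32*8 = 256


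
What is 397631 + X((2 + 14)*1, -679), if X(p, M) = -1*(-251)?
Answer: 397882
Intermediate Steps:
X(p, M) = 251
397631 + X((2 + 14)*1, -679) = 397631 + 251 = 397882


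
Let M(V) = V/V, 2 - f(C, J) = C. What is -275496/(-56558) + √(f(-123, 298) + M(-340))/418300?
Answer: 137748/28279 + 3*√14/418300 ≈ 4.8711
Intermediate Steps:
f(C, J) = 2 - C
M(V) = 1
-275496/(-56558) + √(f(-123, 298) + M(-340))/418300 = -275496/(-56558) + √((2 - 1*(-123)) + 1)/418300 = -275496*(-1/56558) + √((2 + 123) + 1)*(1/418300) = 137748/28279 + √(125 + 1)*(1/418300) = 137748/28279 + √126*(1/418300) = 137748/28279 + (3*√14)*(1/418300) = 137748/28279 + 3*√14/418300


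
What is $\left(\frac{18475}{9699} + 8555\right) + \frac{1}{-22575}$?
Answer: $\frac{624525482267}{72984975} \approx 8556.9$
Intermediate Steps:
$\left(\frac{18475}{9699} + 8555\right) + \frac{1}{-22575} = \left(18475 \cdot \frac{1}{9699} + 8555\right) - \frac{1}{22575} = \left(\frac{18475}{9699} + 8555\right) - \frac{1}{22575} = \frac{82993420}{9699} - \frac{1}{22575} = \frac{624525482267}{72984975}$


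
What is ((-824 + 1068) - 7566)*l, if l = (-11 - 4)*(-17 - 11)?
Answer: -3075240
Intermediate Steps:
l = 420 (l = -15*(-28) = 420)
((-824 + 1068) - 7566)*l = ((-824 + 1068) - 7566)*420 = (244 - 7566)*420 = -7322*420 = -3075240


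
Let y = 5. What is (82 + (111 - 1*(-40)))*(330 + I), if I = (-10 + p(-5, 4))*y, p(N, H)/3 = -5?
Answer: 47765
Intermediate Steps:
p(N, H) = -15 (p(N, H) = 3*(-5) = -15)
I = -125 (I = (-10 - 15)*5 = -25*5 = -125)
(82 + (111 - 1*(-40)))*(330 + I) = (82 + (111 - 1*(-40)))*(330 - 125) = (82 + (111 + 40))*205 = (82 + 151)*205 = 233*205 = 47765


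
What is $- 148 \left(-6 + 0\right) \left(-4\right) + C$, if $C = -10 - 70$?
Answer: $-3632$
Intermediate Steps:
$C = -80$ ($C = -10 - 70 = -80$)
$- 148 \left(-6 + 0\right) \left(-4\right) + C = - 148 \left(-6 + 0\right) \left(-4\right) - 80 = - 148 \left(\left(-6\right) \left(-4\right)\right) - 80 = \left(-148\right) 24 - 80 = -3552 - 80 = -3632$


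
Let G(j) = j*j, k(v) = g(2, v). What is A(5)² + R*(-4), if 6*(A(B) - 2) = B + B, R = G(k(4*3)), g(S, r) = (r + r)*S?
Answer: -82823/9 ≈ -9202.6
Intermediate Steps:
g(S, r) = 2*S*r (g(S, r) = (2*r)*S = 2*S*r)
k(v) = 4*v (k(v) = 2*2*v = 4*v)
G(j) = j²
R = 2304 (R = (4*(4*3))² = (4*12)² = 48² = 2304)
A(B) = 2 + B/3 (A(B) = 2 + (B + B)/6 = 2 + (2*B)/6 = 2 + B/3)
A(5)² + R*(-4) = (2 + (⅓)*5)² + 2304*(-4) = (2 + 5/3)² - 9216 = (11/3)² - 9216 = 121/9 - 9216 = -82823/9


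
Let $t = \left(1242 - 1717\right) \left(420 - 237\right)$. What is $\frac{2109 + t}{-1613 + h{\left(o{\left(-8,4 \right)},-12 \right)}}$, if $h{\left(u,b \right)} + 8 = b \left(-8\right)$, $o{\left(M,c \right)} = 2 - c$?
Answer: $\frac{84816}{1525} \approx 55.617$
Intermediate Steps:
$h{\left(u,b \right)} = -8 - 8 b$ ($h{\left(u,b \right)} = -8 + b \left(-8\right) = -8 - 8 b$)
$t = -86925$ ($t = \left(-475\right) 183 = -86925$)
$\frac{2109 + t}{-1613 + h{\left(o{\left(-8,4 \right)},-12 \right)}} = \frac{2109 - 86925}{-1613 - -88} = - \frac{84816}{-1613 + \left(-8 + 96\right)} = - \frac{84816}{-1613 + 88} = - \frac{84816}{-1525} = \left(-84816\right) \left(- \frac{1}{1525}\right) = \frac{84816}{1525}$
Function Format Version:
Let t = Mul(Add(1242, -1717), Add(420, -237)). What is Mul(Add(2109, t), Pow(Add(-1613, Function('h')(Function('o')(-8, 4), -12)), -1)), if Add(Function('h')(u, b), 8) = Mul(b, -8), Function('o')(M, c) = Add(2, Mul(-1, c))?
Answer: Rational(84816, 1525) ≈ 55.617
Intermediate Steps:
Function('h')(u, b) = Add(-8, Mul(-8, b)) (Function('h')(u, b) = Add(-8, Mul(b, -8)) = Add(-8, Mul(-8, b)))
t = -86925 (t = Mul(-475, 183) = -86925)
Mul(Add(2109, t), Pow(Add(-1613, Function('h')(Function('o')(-8, 4), -12)), -1)) = Mul(Add(2109, -86925), Pow(Add(-1613, Add(-8, Mul(-8, -12))), -1)) = Mul(-84816, Pow(Add(-1613, Add(-8, 96)), -1)) = Mul(-84816, Pow(Add(-1613, 88), -1)) = Mul(-84816, Pow(-1525, -1)) = Mul(-84816, Rational(-1, 1525)) = Rational(84816, 1525)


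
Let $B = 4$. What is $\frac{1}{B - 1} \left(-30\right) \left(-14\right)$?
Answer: $140$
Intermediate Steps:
$\frac{1}{B - 1} \left(-30\right) \left(-14\right) = \frac{1}{4 - 1} \left(-30\right) \left(-14\right) = \frac{1}{3} \left(-30\right) \left(-14\right) = \left(-10\right) \left(-14\right) = 140$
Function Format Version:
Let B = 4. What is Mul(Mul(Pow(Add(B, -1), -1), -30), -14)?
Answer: 140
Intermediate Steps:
Mul(Mul(Pow(Add(B, -1), -1), -30), -14) = Mul(Mul(Pow(Add(4, -1), -1), -30), -14) = Mul(Mul(Pow(3, -1), -30), -14) = Mul(Mul(Rational(1, 3), -30), -14) = Mul(-10, -14) = 140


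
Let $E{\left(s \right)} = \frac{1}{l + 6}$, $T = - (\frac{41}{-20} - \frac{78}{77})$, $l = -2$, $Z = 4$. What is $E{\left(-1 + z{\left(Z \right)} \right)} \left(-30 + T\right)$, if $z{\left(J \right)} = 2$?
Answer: $- \frac{41483}{6160} \approx -6.7343$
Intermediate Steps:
$T = \frac{4717}{1540}$ ($T = - (41 \left(- \frac{1}{20}\right) - \frac{78}{77}) = - (- \frac{41}{20} - \frac{78}{77}) = \left(-1\right) \left(- \frac{4717}{1540}\right) = \frac{4717}{1540} \approx 3.063$)
$E{\left(s \right)} = \frac{1}{4}$ ($E{\left(s \right)} = \frac{1}{-2 + 6} = \frac{1}{4}$)
$E{\left(-1 + z{\left(Z \right)} \right)} \left(-30 + T\right) = \frac{-30 + \frac{4717}{1540}}{4} = \frac{1}{4} \left(- \frac{41483}{1540}\right) = - \frac{41483}{6160}$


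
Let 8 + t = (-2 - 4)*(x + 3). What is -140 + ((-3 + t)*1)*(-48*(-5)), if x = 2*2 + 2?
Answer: -15740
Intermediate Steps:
x = 6 (x = 4 + 2 = 6)
t = -62 (t = -8 + (-2 - 4)*(6 + 3) = -8 - 6*9 = -8 - 54 = -62)
-140 + ((-3 + t)*1)*(-48*(-5)) = -140 + ((-3 - 62)*1)*(-48*(-5)) = -140 - 65*1*240 = -140 - 65*240 = -140 - 15600 = -15740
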